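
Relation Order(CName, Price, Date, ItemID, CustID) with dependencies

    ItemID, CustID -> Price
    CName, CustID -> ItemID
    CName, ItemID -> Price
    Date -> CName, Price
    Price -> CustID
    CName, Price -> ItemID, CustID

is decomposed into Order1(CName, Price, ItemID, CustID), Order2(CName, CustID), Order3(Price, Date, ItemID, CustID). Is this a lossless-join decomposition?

Chase test. Columns are CName, Price, Date, ItemID, CustID; row i has aⱼ where attribute j ∈ Orderi, else bᵢⱼ.
Initial tableau (one row per fragment):
  row 1: a1 a2 b13 a4 a5
  row 2: a1 b22 b23 b24 a5
  row 3: b31 a2 a3 a4 a5
Rows 1 and 2 agree on CName, CustID; apply CName, CustID→ItemID and equate their ItemID entries.
Rows 1 and 2 agree on CName, ItemID; apply CName, ItemID→Price and equate their Price entries.
No row becomes fully distinguished — the join is lossy.

No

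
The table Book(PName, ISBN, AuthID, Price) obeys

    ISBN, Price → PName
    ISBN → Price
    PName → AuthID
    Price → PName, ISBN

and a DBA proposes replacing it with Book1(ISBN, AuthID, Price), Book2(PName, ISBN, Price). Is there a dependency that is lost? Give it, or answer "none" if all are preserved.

PName → AuthID

Check PName → AuthID: no single fragment contains all of {PName, AuthID}, and the restricted closure of {PName} across the fragments never reaches {AuthID}.
ISBN, Price → PName is preserved.
ISBN → Price is preserved.
Price → PName, ISBN is preserved.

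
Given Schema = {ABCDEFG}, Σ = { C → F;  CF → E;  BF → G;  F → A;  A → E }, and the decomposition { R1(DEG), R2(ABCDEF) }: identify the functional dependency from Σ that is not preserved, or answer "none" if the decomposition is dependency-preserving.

BF → G

Check BF → G: no single fragment contains all of {BFG}, and the restricted closure of {BF} across the fragments never reaches {G}.
C → F is preserved.
CF → E is preserved.
F → A is preserved.
A → E is preserved.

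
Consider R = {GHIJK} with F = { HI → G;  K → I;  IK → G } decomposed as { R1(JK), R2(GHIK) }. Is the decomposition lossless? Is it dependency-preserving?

lossy but dependency-preserving

Lossless test: (K)⁺ = {GIK}, which is a superkey of neither fragment — lossy.
Dependency preservation: every FD's attributes lie within a single fragment, so each can be enforced locally — preserved.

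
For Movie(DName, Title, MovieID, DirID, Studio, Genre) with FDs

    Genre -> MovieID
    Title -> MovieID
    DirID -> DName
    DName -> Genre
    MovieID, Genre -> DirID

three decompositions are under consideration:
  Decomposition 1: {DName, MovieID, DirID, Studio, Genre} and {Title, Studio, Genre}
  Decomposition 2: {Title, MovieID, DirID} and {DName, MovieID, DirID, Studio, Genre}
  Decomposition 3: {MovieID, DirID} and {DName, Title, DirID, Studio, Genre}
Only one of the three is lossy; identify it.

Decomposition 2

Decomposition 1: common = {Studio, Genre}, closure = {DName, MovieID, DirID, Studio, Genre} → lossless.
Decomposition 2: common = {MovieID, DirID}, closure = {DName, MovieID, DirID, Genre} → lossy.
Decomposition 3: common = {DirID}, closure = {DName, MovieID, DirID, Genre} → lossless.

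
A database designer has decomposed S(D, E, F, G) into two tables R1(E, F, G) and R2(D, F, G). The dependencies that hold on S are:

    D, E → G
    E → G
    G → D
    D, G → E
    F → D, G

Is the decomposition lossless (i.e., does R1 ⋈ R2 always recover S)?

Common attributes: R1 ∩ R2 = {F, G}.
Closure of {F, G}: G → D applies, adding D; D, G → E applies, adding E. So (F, G)⁺ = {D, E, F, G}.
This closure contains every attribute of R1, so R1 ∩ R2 → R1. The join is lossless.

Yes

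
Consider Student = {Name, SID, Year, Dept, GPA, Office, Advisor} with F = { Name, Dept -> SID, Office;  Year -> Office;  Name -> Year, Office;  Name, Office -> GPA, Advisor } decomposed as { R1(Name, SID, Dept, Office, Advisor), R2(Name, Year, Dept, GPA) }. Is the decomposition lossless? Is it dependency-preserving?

Lossless test: (Name, Dept)⁺ = {Name, SID, Year, Dept, GPA, Office, Advisor}, which contains all of one fragment — lossless.
Dependency preservation: the restricted closure of {Year} across the fragments never reaches {Office}, so Year → Office cannot be enforced without a join — not preserved.

lossless but not dependency-preserving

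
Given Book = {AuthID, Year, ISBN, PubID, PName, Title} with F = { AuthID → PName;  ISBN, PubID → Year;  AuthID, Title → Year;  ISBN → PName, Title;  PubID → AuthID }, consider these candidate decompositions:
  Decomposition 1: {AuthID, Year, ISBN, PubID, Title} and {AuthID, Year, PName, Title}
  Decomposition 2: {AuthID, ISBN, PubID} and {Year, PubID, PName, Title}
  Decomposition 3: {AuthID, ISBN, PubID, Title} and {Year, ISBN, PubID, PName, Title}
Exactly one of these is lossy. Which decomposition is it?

Decomposition 1: common = {AuthID, Year, Title}, closure = {AuthID, Year, PName, Title} → lossless.
Decomposition 2: common = {PubID}, closure = {AuthID, PubID, PName} → lossy.
Decomposition 3: common = {ISBN, PubID, Title}, closure = {AuthID, Year, ISBN, PubID, PName, Title} → lossless.

Decomposition 2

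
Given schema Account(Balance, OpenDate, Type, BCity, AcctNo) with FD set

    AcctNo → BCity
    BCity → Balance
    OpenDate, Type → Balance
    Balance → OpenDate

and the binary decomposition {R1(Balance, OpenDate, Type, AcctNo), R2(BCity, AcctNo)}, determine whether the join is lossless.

Common attributes: R1 ∩ R2 = {AcctNo}.
Closure of {AcctNo}: AcctNo → BCity applies, adding BCity; BCity → Balance applies, adding Balance; Balance → OpenDate applies, adding OpenDate. So (AcctNo)⁺ = {Balance, OpenDate, BCity, AcctNo}.
This closure contains every attribute of R2, so R1 ∩ R2 → R2. The join is lossless.

Yes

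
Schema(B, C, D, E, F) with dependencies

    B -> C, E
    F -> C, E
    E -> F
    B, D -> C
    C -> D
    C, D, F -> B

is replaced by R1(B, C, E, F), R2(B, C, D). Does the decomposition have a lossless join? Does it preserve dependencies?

Lossless test: (B, C)⁺ = {B, C, D, E, F}, which contains all of one fragment — lossless.
Dependency preservation: C, D, F → B is not contained in any single fragment, but the restricted closure of its left-hand side across the fragments still reaches the right-hand side; the remaining FDs each lie inside some fragment. All dependencies are preserved.

lossless and dependency-preserving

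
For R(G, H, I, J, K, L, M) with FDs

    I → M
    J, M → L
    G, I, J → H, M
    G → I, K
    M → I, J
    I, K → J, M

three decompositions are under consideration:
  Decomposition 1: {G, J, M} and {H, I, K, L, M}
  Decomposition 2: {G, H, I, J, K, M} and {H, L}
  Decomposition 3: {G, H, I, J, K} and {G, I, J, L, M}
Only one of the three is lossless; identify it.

Decomposition 1: common = {M}, closure = {I, J, L, M} → lossy.
Decomposition 2: common = {H}, closure = {H} → lossy.
Decomposition 3: common = {G, I, J}, closure = {G, H, I, J, K, L, M} → lossless.

Decomposition 3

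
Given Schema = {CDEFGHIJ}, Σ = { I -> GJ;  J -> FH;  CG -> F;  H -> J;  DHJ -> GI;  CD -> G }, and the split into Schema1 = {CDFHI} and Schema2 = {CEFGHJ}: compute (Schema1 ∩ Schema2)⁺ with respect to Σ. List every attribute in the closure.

CFHJ

Schema1 ∩ Schema2 = {CFH}.
H → J applies, adding J
Closure: {CFHJ}.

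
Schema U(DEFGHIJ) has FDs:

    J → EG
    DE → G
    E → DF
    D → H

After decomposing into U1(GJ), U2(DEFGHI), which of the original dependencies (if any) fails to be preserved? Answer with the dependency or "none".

Check J → EG: no single fragment contains all of {EGJ}, and the restricted closure of {J} across the fragments never reaches {EG}.
DE → G is preserved.
E → DF is preserved.
D → H is preserved.

J → EG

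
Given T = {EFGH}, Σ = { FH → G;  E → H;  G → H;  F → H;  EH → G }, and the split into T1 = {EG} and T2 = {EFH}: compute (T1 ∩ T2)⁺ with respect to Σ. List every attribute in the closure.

EGH

T1 ∩ T2 = {E}.
E → H applies, adding H
EH → G applies, adding G
Closure: {EGH}.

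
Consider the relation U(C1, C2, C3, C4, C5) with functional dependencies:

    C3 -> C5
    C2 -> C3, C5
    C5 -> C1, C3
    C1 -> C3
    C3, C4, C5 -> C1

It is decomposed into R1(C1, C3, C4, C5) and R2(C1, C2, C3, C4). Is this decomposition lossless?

Common attributes: R1 ∩ R2 = {C1, C3, C4}.
Closure of {C1, C3, C4}: C3 → C5 applies, adding C5. So (C1, C3, C4)⁺ = {C1, C3, C4, C5}.
This closure contains every attribute of R1, so R1 ∩ R2 → R1. The join is lossless.

Yes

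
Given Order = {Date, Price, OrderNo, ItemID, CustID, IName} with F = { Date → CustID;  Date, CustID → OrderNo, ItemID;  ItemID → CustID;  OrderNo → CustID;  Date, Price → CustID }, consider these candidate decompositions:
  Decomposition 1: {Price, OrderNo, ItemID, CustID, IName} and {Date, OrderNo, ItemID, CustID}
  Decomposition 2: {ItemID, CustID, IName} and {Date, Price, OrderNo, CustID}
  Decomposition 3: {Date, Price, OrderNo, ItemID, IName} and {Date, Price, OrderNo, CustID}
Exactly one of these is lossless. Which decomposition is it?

Decomposition 1: common = {OrderNo, ItemID, CustID}, closure = {OrderNo, ItemID, CustID} → lossy.
Decomposition 2: common = {CustID}, closure = {CustID} → lossy.
Decomposition 3: common = {Date, Price, OrderNo}, closure = {Date, Price, OrderNo, ItemID, CustID} → lossless.

Decomposition 3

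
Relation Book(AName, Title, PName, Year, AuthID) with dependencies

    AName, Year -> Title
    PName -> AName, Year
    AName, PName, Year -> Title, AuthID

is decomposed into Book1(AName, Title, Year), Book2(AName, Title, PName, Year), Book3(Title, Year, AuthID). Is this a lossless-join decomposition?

No

Chase test. Columns are AName, Title, PName, Year, AuthID; row i has aⱼ where attribute j ∈ Booki, else bᵢⱼ.
Initial tableau (one row per fragment):
  row 1: a1 a2 b13 a4 b15
  row 2: a1 a2 a3 a4 b25
  row 3: b31 a2 b33 a4 a5
No row becomes fully distinguished — the join is lossy.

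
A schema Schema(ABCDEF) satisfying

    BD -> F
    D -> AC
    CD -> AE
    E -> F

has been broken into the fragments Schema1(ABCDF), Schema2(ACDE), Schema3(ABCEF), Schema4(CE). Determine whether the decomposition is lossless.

Yes

Chase test. Columns are ABCDEF; row i has aⱼ where attribute j ∈ Schemai, else bᵢⱼ.
Initial tableau (one row per fragment):
  row 1: a1 a2 a3 a4 b15 a6
  row 2: a1 b22 a3 a4 a5 b26
  row 3: a1 a2 a3 b34 a5 a6
  row 4: b41 b42 a3 b44 a5 b46
Rows 1 and 2 agree on CD; apply CD→AE and equate their AE entries.
Rows 1 and 2 agree on E; apply E→F and equate their F entries.
Rows 1 and 4 agree on E; apply E→F and equate their F entries.
Row 1 is now all distinguished symbols — the join is lossless.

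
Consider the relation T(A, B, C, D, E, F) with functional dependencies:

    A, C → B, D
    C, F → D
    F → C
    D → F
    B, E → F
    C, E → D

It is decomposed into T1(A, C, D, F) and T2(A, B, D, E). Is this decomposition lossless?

Common attributes: T1 ∩ T2 = {A, D}.
Closure of {A, D}: D → F applies, adding F; F → C applies, adding C; A, C → B, D applies, adding B. So (A, D)⁺ = {A, B, C, D, F}.
This closure contains every attribute of T1, so T1 ∩ T2 → T1. The join is lossless.

Yes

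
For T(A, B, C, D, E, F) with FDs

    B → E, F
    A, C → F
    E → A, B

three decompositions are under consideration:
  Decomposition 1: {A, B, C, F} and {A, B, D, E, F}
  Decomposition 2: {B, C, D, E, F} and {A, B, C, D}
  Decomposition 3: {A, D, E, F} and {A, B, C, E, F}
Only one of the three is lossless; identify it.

Decomposition 2

Decomposition 1: common = {A, B, F}, closure = {A, B, E, F} → lossy.
Decomposition 2: common = {B, C, D}, closure = {A, B, C, D, E, F} → lossless.
Decomposition 3: common = {A, E, F}, closure = {A, B, E, F} → lossy.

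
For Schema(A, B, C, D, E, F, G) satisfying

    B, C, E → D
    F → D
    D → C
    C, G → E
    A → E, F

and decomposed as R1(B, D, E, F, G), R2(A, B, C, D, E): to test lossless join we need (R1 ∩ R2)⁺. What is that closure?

R1 ∩ R2 = {B, D, E}.
D → C applies, adding C
Closure: {B, C, D, E}.

B, C, D, E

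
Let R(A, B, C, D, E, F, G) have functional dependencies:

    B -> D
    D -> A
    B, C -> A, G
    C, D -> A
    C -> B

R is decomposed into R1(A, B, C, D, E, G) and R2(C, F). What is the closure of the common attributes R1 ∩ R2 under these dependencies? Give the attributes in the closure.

A, B, C, D, G

R1 ∩ R2 = {C}.
C → B applies, adding B
B → D applies, adding D
D → A applies, adding A
B, C → A, G applies, adding G
Closure: {A, B, C, D, G}.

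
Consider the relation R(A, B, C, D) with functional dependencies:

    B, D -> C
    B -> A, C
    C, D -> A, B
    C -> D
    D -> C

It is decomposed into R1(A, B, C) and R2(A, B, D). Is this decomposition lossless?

Yes

Common attributes: R1 ∩ R2 = {A, B}.
Closure of {A, B}: B → A, C applies, adding C; C → D applies, adding D. So (A, B)⁺ = {A, B, C, D}.
This closure contains every attribute of R1, so R1 ∩ R2 → R1. The join is lossless.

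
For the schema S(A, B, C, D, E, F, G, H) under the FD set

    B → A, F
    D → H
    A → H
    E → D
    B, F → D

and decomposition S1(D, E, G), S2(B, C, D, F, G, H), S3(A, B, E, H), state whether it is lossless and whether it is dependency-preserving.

Lossless test (chase): Rows 2 and 3 agree on B; apply B→A, F and equate their A, F entries. Rows 1 and 2 agree on D; apply D→H and equate their H entries. Rows 1 and 3 agree on E; apply E→D and equate their D entries. No row becomes fully distinguished — the join is lossy.
Dependency preservation: B → A, F is not contained in any single fragment, but the restricted closure of its left-hand side across the fragments still reaches the right-hand side; the remaining FDs each lie inside some fragment. All dependencies are preserved.

lossy but dependency-preserving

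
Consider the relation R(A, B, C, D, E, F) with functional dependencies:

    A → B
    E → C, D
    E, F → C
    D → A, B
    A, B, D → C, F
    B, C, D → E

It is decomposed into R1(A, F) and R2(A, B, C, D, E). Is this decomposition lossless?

No

Common attributes: R1 ∩ R2 = {A}.
Closure of {A}: A → B applies, adding B. So (A)⁺ = {A, B}.
The closure contains neither all of R1 = {A, F} nor all of R2 = {A, B, C, D, E}, so the common attributes are not a superkey of either fragment. The join is lossy.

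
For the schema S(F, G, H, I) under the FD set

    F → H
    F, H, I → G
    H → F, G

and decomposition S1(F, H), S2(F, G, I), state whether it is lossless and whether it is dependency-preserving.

lossless and dependency-preserving

Lossless test: (F)⁺ = {F, G, H}, which contains all of one fragment — lossless.
Dependency preservation: F, H, I → G; H → F, G are not contained in any single fragment, but the restricted closure of each left-hand side across the fragments still reaches the right-hand side; the remaining FDs each lie inside some fragment. All dependencies are preserved.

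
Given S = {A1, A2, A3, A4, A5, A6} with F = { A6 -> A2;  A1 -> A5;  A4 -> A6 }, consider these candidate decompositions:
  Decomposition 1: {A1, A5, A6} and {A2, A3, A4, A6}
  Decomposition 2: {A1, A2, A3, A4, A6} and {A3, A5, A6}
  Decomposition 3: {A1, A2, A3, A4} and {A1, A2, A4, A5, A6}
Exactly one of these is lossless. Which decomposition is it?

Decomposition 3

Decomposition 1: common = {A6}, closure = {A2, A6} → lossy.
Decomposition 2: common = {A3, A6}, closure = {A2, A3, A6} → lossy.
Decomposition 3: common = {A1, A2, A4}, closure = {A1, A2, A4, A5, A6} → lossless.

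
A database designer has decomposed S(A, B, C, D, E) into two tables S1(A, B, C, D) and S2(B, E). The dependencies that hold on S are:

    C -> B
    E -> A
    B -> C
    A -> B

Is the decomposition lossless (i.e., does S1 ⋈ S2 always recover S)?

Common attributes: S1 ∩ S2 = {B}.
Closure of {B}: B → C applies, adding C. So (B)⁺ = {B, C}.
The closure contains neither all of S1 = {A, B, C, D} nor all of S2 = {B, E}, so the common attributes are not a superkey of either fragment. The join is lossy.

No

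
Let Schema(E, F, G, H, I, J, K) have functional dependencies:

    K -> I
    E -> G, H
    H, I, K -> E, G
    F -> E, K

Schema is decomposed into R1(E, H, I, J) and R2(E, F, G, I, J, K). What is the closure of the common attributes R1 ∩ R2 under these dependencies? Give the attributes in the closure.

E, G, H, I, J

R1 ∩ R2 = {E, I, J}.
E → G, H applies, adding G, H
Closure: {E, G, H, I, J}.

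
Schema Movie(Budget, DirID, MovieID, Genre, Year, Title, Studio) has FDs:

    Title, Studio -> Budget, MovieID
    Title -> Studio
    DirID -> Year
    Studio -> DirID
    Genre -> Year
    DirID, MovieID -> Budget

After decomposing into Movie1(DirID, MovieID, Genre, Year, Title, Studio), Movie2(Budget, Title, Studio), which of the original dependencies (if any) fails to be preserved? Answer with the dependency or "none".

DirID, MovieID -> Budget

Check DirID, MovieID → Budget: no single fragment contains all of {Budget, DirID, MovieID}, and the restricted closure of {DirID, MovieID} across the fragments never reaches {Budget}.
Title, Studio → Budget, MovieID is preserved.
Title → Studio is preserved.
DirID → Year is preserved.
Studio → DirID is preserved.
Genre → Year is preserved.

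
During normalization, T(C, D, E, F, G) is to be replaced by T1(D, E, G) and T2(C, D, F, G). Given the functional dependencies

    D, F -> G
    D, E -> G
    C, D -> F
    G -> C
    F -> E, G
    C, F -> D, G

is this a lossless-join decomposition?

Common attributes: T1 ∩ T2 = {D, G}.
Closure of {D, G}: G → C applies, adding C; C, D → F applies, adding F; F → E, G applies, adding E. So (D, G)⁺ = {C, D, E, F, G}.
This closure contains every attribute of T1, so T1 ∩ T2 → T1. The join is lossless.

Yes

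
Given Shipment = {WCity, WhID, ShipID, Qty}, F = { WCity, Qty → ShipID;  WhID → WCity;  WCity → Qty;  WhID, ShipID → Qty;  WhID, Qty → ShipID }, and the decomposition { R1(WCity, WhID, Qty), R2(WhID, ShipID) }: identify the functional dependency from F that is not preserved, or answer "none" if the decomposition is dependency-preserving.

WCity, Qty → ShipID

Check WCity, Qty → ShipID: no single fragment contains all of {WCity, ShipID, Qty}, and the restricted closure of {WCity, Qty} across the fragments never reaches {ShipID}.
WhID → WCity is preserved.
WCity → Qty is preserved.
WhID, ShipID → Qty is preserved.
WhID, Qty → ShipID is preserved.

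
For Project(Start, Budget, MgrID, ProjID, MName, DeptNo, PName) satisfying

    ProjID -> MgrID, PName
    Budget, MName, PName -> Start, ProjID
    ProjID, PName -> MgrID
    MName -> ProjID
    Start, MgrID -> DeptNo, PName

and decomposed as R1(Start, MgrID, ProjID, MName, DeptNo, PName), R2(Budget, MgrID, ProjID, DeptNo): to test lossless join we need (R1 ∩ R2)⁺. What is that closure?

MgrID, ProjID, DeptNo, PName

R1 ∩ R2 = {MgrID, ProjID, DeptNo}.
ProjID → MgrID, PName applies, adding PName
Closure: {MgrID, ProjID, DeptNo, PName}.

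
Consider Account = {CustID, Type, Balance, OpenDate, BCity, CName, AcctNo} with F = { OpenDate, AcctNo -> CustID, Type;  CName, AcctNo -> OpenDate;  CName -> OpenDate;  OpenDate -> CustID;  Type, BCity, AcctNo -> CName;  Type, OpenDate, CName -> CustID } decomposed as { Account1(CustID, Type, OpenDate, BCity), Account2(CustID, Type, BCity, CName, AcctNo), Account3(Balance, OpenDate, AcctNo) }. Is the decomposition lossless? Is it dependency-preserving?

Lossless test (chase): Rows 1 and 3 agree on OpenDate; apply OpenDate→CustID and equate their CustID entries. No row becomes fully distinguished — the join is lossy.
Dependency preservation: the restricted closure of {OpenDate, AcctNo} across the fragments never reaches {CustID, Type}, so OpenDate, AcctNo → CustID, Type cannot be enforced without a join — not preserved.

lossy and not dependency-preserving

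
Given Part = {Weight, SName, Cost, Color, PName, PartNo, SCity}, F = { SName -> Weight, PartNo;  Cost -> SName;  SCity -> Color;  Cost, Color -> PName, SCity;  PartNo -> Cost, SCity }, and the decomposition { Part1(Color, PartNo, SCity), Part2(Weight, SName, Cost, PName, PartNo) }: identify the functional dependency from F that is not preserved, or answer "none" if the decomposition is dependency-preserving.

SName → Weight, PartNo lies within Part2.
Cost → SName lies within Part2.
SCity → Color lies within Part1.
Cost, Color → PName, SCity: restricted closure across fragments reaches PName, SCity.
PartNo → Cost, SCity: restricted closure across fragments reaches Cost, SCity.
Every dependency is enforceable on the fragments, so the decomposition is dependency-preserving.

none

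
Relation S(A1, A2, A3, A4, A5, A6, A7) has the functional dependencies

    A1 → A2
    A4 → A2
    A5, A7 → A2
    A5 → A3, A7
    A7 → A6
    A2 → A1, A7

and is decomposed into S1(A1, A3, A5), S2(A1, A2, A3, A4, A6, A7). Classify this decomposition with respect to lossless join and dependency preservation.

lossy but dependency-preserving

Lossless test: (A1, A3)⁺ = {A1, A2, A3, A6, A7}, which is a superkey of neither fragment — lossy.
Dependency preservation: A5, A7 → A2; A5 → A3, A7 are not contained in any single fragment, but the restricted closure of each left-hand side across the fragments still reaches the right-hand side; the remaining FDs each lie inside some fragment. All dependencies are preserved.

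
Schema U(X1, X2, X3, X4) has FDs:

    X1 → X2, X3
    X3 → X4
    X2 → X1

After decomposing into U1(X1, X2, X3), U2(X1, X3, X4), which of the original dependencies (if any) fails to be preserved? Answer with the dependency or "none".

none

X1 → X2, X3 lies within U1.
X3 → X4 lies within U2.
X2 → X1 lies within U1.
Every dependency is enforceable on the fragments, so the decomposition is dependency-preserving.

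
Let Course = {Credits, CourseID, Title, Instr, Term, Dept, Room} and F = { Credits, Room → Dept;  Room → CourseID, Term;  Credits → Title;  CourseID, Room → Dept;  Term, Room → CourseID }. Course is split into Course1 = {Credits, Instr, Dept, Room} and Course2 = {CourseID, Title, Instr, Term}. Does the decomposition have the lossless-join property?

No

Common attributes: Course1 ∩ Course2 = {Instr}.
No dependency enlarges {Instr}, so (Instr)⁺ = {Instr}.
The closure contains neither all of Course1 = {Credits, Instr, Dept, Room} nor all of Course2 = {CourseID, Title, Instr, Term}, so the common attributes are not a superkey of either fragment. The join is lossy.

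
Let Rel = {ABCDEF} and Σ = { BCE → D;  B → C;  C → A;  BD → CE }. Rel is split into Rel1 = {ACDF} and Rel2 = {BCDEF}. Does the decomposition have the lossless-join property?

Yes

Common attributes: Rel1 ∩ Rel2 = {CDF}.
Closure of {CDF}: C → A applies, adding A. So (CDF)⁺ = {ACDF}.
This closure contains every attribute of Rel1, so Rel1 ∩ Rel2 → Rel1. The join is lossless.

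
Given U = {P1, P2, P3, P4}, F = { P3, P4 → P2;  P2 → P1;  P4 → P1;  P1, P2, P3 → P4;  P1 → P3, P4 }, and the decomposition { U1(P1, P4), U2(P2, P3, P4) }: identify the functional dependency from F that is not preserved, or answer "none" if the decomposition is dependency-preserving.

P3, P4 → P2 lies within U2.
P2 → P1: restricted closure across fragments reaches P1.
P4 → P1 lies within U1.
P1, P2, P3 → P4: restricted closure across fragments reaches P4.
P1 → P3, P4: restricted closure across fragments reaches P3, P4.
Every dependency is enforceable on the fragments, so the decomposition is dependency-preserving.

none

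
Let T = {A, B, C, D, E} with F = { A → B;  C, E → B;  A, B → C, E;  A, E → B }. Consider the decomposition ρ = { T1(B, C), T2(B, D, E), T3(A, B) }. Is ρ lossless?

No

Chase test. Columns are A, B, C, D, E; row i has aⱼ where attribute j ∈ Ti, else bᵢⱼ.
Initial tableau (one row per fragment):
  row 1: b11 a2 a3 b14 b15
  row 2: b21 a2 b23 a4 a5
  row 3: a1 a2 b33 b34 b35
No row becomes fully distinguished — the join is lossy.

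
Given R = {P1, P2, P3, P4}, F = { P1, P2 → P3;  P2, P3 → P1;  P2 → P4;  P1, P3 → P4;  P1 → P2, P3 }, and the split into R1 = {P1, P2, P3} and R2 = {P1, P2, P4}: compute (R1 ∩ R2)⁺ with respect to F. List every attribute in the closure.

R1 ∩ R2 = {P1, P2}.
P1, P2 → P3 applies, adding P3
P2 → P4 applies, adding P4
Closure: {P1, P2, P3, P4}.

P1, P2, P3, P4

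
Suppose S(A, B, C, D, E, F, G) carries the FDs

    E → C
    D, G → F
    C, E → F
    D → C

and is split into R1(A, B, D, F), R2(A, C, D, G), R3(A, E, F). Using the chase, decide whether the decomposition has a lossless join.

Chase test. Columns are A, B, C, D, E, F, G; row i has aⱼ where attribute j ∈ Ri, else bᵢⱼ.
Initial tableau (one row per fragment):
  row 1: a1 a2 b13 a4 b15 a6 b17
  row 2: a1 b22 a3 a4 b25 b26 a7
  row 3: a1 b32 b33 b34 a5 a6 b37
Rows 1 and 2 agree on D; apply D→C and equate their C entries.
No row becomes fully distinguished — the join is lossy.

No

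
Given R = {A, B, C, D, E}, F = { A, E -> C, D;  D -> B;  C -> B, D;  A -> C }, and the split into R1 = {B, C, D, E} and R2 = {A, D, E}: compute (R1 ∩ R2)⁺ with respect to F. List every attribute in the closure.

B, D, E

R1 ∩ R2 = {D, E}.
D → B applies, adding B
Closure: {B, D, E}.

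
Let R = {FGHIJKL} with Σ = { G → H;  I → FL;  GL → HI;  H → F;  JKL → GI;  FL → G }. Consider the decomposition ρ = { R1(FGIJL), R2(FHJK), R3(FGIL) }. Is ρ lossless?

Chase test. Columns are FGHIJKL; row i has aⱼ where attribute j ∈ Ri, else bᵢⱼ.
Initial tableau (one row per fragment):
  row 1: a1 a2 b13 a4 a5 b16 a7
  row 2: a1 b22 a3 b24 a5 a6 b27
  row 3: a1 a2 b33 a4 b35 b36 a7
Rows 1 and 3 agree on G; apply G→H and equate their H entries.
No row becomes fully distinguished — the join is lossy.

No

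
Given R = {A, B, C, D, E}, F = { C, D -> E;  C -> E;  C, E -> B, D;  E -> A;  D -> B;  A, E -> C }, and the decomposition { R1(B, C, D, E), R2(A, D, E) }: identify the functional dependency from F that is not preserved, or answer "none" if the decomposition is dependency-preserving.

C, D → E lies within R1.
C → E lies within R1.
C, E → B, D lies within R1.
E → A lies within R2.
D → B lies within R1.
A, E → C: restricted closure across fragments reaches C.
Every dependency is enforceable on the fragments, so the decomposition is dependency-preserving.

none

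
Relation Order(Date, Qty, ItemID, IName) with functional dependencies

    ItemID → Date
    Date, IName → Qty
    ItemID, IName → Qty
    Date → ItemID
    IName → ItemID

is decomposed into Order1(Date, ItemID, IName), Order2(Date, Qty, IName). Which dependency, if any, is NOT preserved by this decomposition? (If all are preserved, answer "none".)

none

ItemID → Date lies within Order1.
Date, IName → Qty lies within Order2.
ItemID, IName → Qty: restricted closure across fragments reaches Qty.
Date → ItemID lies within Order1.
IName → ItemID lies within Order1.
Every dependency is enforceable on the fragments, so the decomposition is dependency-preserving.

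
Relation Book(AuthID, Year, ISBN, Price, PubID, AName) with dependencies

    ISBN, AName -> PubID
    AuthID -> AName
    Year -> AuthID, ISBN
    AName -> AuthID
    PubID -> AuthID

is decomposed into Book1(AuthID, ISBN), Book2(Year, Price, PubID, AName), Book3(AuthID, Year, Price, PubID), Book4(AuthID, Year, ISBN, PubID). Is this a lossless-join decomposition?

Chase test. Columns are AuthID, Year, ISBN, Price, PubID, AName; row i has aⱼ where attribute j ∈ Booki, else bᵢⱼ.
Initial tableau (one row per fragment):
  row 1: a1 b12 a3 b14 b15 b16
  row 2: b21 a2 b23 a4 a5 a6
  row 3: a1 a2 b33 a4 a5 b36
  row 4: a1 a2 a3 b44 a5 b46
Rows 1 and 3 agree on AuthID; apply AuthID→AName and equate their AName entries.
Rows 1 and 4 agree on AuthID; apply AuthID→AName and equate their AName entries.
Rows 2 and 3 agree on Year; apply Year→AuthID, ISBN and equate their AuthID, ISBN entries.
Rows 2 and 4 agree on Year; apply Year→AuthID, ISBN and equate their AuthID, ISBN entries.
Rows 1 and 3 agree on ISBN, AName; apply ISBN, AName→PubID and equate their PubID entries.
Rows 1 and 2 agree on AuthID; apply AuthID→AName and equate their AName entries.
Row 2 is now all distinguished symbols — the join is lossless.

Yes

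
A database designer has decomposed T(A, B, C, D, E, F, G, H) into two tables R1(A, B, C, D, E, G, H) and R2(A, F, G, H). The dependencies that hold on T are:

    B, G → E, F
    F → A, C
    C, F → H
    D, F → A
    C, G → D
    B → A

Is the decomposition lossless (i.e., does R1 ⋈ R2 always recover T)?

No

Common attributes: R1 ∩ R2 = {A, G, H}.
No dependency enlarges {A, G, H}, so (A, G, H)⁺ = {A, G, H}.
The closure contains neither all of R1 = {A, B, C, D, E, G, H} nor all of R2 = {A, F, G, H}, so the common attributes are not a superkey of either fragment. The join is lossy.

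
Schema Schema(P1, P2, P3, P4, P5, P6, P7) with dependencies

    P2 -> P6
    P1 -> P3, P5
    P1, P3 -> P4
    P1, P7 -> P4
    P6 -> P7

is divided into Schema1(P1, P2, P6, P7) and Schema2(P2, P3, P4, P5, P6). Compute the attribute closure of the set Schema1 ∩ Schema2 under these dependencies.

P2, P6, P7

Schema1 ∩ Schema2 = {P2, P6}.
P6 → P7 applies, adding P7
Closure: {P2, P6, P7}.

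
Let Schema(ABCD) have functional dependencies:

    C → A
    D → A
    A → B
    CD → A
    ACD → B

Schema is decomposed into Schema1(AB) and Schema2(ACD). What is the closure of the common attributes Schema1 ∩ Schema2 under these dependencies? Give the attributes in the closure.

AB

Schema1 ∩ Schema2 = {A}.
A → B applies, adding B
Closure: {AB}.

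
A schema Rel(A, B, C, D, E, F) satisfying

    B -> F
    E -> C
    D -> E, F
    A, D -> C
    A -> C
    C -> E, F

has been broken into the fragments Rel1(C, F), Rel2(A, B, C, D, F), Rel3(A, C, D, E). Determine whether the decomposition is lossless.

Chase test. Columns are A, B, C, D, E, F; row i has aⱼ where attribute j ∈ Reli, else bᵢⱼ.
Initial tableau (one row per fragment):
  row 1: b11 b12 a3 b14 b15 a6
  row 2: a1 a2 a3 a4 b25 a6
  row 3: a1 b32 a3 a4 a5 b36
Rows 2 and 3 agree on D; apply D→E, F and equate their E, F entries.
Rows 1 and 2 agree on C; apply C→E, F and equate their E, F entries.
Row 2 is now all distinguished symbols — the join is lossless.

Yes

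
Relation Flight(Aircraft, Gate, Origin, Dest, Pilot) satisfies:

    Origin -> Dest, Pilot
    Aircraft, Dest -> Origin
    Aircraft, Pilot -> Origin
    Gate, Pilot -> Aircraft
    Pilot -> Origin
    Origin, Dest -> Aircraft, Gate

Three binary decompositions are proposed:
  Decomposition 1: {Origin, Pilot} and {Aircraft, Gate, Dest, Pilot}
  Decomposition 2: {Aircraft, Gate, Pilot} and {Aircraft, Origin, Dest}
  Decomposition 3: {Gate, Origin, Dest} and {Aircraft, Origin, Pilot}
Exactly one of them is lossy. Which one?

Decomposition 2

Decomposition 1: common = {Pilot}, closure = {Aircraft, Gate, Origin, Dest, Pilot} → lossless.
Decomposition 2: common = {Aircraft}, closure = {Aircraft} → lossy.
Decomposition 3: common = {Origin}, closure = {Aircraft, Gate, Origin, Dest, Pilot} → lossless.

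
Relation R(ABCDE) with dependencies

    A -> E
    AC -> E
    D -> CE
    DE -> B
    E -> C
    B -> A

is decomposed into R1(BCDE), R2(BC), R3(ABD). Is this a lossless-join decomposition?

Yes

Chase test. Columns are ABCDE; row i has aⱼ where attribute j ∈ Ri, else bᵢⱼ.
Initial tableau (one row per fragment):
  row 1: b11 a2 a3 a4 a5
  row 2: b21 a2 a3 b24 b25
  row 3: a1 a2 b33 a4 b35
Rows 1 and 3 agree on D; apply D→CE and equate their CE entries.
Rows 1 and 2 agree on B; apply B→A and equate their A entries.
Rows 1 and 3 agree on B; apply B→A and equate their A entries.
Rows 1 and 2 agree on A; apply A→E and equate their E entries.
Row 1 is now all distinguished symbols — the join is lossless.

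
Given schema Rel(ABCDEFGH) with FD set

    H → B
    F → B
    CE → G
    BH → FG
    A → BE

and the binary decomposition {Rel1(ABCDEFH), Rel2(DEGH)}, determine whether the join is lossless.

Yes

Common attributes: Rel1 ∩ Rel2 = {DEH}.
Closure of {DEH}: H → B applies, adding B; BH → FG applies, adding FG. So (DEH)⁺ = {BDEFGH}.
This closure contains every attribute of Rel2, so Rel1 ∩ Rel2 → Rel2. The join is lossless.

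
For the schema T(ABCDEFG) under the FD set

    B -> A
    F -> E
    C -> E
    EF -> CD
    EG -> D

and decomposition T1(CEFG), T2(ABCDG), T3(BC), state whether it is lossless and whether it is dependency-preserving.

Lossless test (chase): Rows 2 and 3 agree on B; apply B→A and equate their A entries. Rows 1 and 2 agree on C; apply C→E and equate their E entries. Rows 1 and 3 agree on C; apply C→E and equate their E entries. Rows 1 and 2 agree on EG; apply EG→D and equate their D entries. No row becomes fully distinguished — the join is lossy.
Dependency preservation: the restricted closure of {EF} across the fragments never reaches {CD}, so EF → CD cannot be enforced without a join — not preserved.

lossy and not dependency-preserving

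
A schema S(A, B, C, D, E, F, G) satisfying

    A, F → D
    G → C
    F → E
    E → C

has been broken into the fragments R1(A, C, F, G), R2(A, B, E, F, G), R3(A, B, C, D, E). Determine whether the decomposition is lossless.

Chase test. Columns are A, B, C, D, E, F, G; row i has aⱼ where attribute j ∈ Ri, else bᵢⱼ.
Initial tableau (one row per fragment):
  row 1: a1 b12 a3 b14 b15 a6 a7
  row 2: a1 a2 b23 b24 a5 a6 a7
  row 3: a1 a2 a3 a4 a5 b36 b37
Rows 1 and 2 agree on A, F; apply A, F→D and equate their D entries.
Rows 1 and 2 agree on G; apply G→C and equate their C entries.
Rows 1 and 2 agree on F; apply F→E and equate their E entries.
No row becomes fully distinguished — the join is lossy.

No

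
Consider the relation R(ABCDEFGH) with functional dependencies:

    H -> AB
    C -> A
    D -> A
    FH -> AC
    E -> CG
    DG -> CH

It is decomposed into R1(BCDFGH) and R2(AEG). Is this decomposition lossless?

Common attributes: R1 ∩ R2 = {G}.
No dependency enlarges {G}, so (G)⁺ = {G}.
The closure contains neither all of R1 = {BCDFGH} nor all of R2 = {AEG}, so the common attributes are not a superkey of either fragment. The join is lossy.

No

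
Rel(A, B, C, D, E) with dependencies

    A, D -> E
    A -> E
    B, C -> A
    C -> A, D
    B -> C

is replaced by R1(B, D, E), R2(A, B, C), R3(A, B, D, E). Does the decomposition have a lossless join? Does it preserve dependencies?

Lossless test (chase): Rows 2 and 3 agree on A; apply A→E and equate their E entries. Rows 1 and 2 agree on B; apply B→C and equate their C entries. Rows 1 and 3 agree on B; apply B→C and equate their C entries. Rows 1 and 2 agree on B, C; apply B, C→A and equate their A entries. Rows 1 and 2 agree on C; apply C→A, D and equate their A, D entries. Row 1 is now all distinguished symbols — the join is lossless.
Dependency preservation: the restricted closure of {C} across the fragments never reaches {A, D}, so C → A, D cannot be enforced without a join — not preserved.

lossless but not dependency-preserving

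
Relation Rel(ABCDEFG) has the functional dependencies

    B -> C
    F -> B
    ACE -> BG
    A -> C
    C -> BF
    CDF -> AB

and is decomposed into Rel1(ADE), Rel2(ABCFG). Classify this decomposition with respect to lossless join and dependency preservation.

lossy and not dependency-preserving

Lossless test: (A)⁺ = {ABCF}, which is a superkey of neither fragment — lossy.
Dependency preservation: the restricted closure of {ACE} across the fragments never reaches {BG}, so ACE → BG cannot be enforced without a join — not preserved.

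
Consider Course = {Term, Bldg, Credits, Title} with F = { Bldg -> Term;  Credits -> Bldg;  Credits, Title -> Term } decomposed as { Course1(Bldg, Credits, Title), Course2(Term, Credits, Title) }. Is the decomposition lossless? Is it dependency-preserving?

lossless but not dependency-preserving

Lossless test: (Credits, Title)⁺ = {Term, Bldg, Credits, Title}, which contains all of one fragment — lossless.
Dependency preservation: the restricted closure of {Bldg} across the fragments never reaches {Term}, so Bldg → Term cannot be enforced without a join — not preserved.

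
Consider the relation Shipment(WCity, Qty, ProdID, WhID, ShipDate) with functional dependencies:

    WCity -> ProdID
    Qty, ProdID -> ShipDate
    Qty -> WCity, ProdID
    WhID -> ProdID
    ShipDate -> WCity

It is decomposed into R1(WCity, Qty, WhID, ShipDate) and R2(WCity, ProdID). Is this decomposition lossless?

Yes

Common attributes: R1 ∩ R2 = {WCity}.
Closure of {WCity}: WCity → ProdID applies, adding ProdID. So (WCity)⁺ = {WCity, ProdID}.
This closure contains every attribute of R2, so R1 ∩ R2 → R2. The join is lossless.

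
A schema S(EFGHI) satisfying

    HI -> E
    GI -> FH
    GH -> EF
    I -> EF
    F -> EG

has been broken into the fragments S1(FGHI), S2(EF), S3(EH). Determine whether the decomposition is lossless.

Chase test. Columns are EFGHI; row i has aⱼ where attribute j ∈ Si, else bᵢⱼ.
Initial tableau (one row per fragment):
  row 1: b11 a2 a3 a4 a5
  row 2: a1 a2 b23 b24 b25
  row 3: a1 b32 b33 a4 b35
Rows 1 and 2 agree on F; apply F→EG and equate their EG entries.
Row 1 is now all distinguished symbols — the join is lossless.

Yes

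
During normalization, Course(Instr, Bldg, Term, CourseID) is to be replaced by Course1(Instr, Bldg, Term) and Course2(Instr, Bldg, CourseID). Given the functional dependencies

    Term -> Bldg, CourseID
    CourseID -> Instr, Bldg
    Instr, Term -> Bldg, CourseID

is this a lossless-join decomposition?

No

Common attributes: Course1 ∩ Course2 = {Instr, Bldg}.
No dependency enlarges {Instr, Bldg}, so (Instr, Bldg)⁺ = {Instr, Bldg}.
The closure contains neither all of Course1 = {Instr, Bldg, Term} nor all of Course2 = {Instr, Bldg, CourseID}, so the common attributes are not a superkey of either fragment. The join is lossy.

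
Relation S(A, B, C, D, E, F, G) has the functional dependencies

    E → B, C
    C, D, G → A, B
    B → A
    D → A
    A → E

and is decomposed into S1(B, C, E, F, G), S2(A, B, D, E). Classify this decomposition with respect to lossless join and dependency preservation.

Lossless test: (B, E)⁺ = {A, B, C, E}, which is a superkey of neither fragment — lossy.
Dependency preservation: C, D, G → A, B is not contained in any single fragment, but the restricted closure of its left-hand side across the fragments still reaches the right-hand side; the remaining FDs each lie inside some fragment. All dependencies are preserved.

lossy but dependency-preserving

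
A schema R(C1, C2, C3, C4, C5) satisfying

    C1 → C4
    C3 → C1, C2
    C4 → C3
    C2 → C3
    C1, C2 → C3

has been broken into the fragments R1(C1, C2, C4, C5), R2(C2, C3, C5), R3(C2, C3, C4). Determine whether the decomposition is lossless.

Chase test. Columns are C1, C2, C3, C4, C5; row i has aⱼ where attribute j ∈ Ri, else bᵢⱼ.
Initial tableau (one row per fragment):
  row 1: a1 a2 b13 a4 a5
  row 2: b21 a2 a3 b24 a5
  row 3: b31 a2 a3 a4 b35
Rows 2 and 3 agree on C3; apply C3→C1, C2 and equate their C1, C2 entries.
Rows 1 and 3 agree on C4; apply C4→C3 and equate their C3 entries.
Rows 2 and 3 agree on C1; apply C1→C4 and equate their C4 entries.
Rows 1 and 2 agree on C3; apply C3→C1, C2 and equate their C1, C2 entries.
Row 1 is now all distinguished symbols — the join is lossless.

Yes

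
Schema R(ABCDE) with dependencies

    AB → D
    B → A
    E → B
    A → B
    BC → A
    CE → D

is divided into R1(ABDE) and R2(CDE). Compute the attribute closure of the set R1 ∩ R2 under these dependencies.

R1 ∩ R2 = {DE}.
E → B applies, adding B
B → A applies, adding A
Closure: {ABDE}.

ABDE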